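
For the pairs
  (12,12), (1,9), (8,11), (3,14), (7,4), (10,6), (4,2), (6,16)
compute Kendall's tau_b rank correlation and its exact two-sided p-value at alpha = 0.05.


Step 1: Enumerate the 28 unordered pairs (i,j) with i<j and classify each by sign(x_j-x_i) * sign(y_j-y_i).
  (1,2):dx=-11,dy=-3->C; (1,3):dx=-4,dy=-1->C; (1,4):dx=-9,dy=+2->D; (1,5):dx=-5,dy=-8->C
  (1,6):dx=-2,dy=-6->C; (1,7):dx=-8,dy=-10->C; (1,8):dx=-6,dy=+4->D; (2,3):dx=+7,dy=+2->C
  (2,4):dx=+2,dy=+5->C; (2,5):dx=+6,dy=-5->D; (2,6):dx=+9,dy=-3->D; (2,7):dx=+3,dy=-7->D
  (2,8):dx=+5,dy=+7->C; (3,4):dx=-5,dy=+3->D; (3,5):dx=-1,dy=-7->C; (3,6):dx=+2,dy=-5->D
  (3,7):dx=-4,dy=-9->C; (3,8):dx=-2,dy=+5->D; (4,5):dx=+4,dy=-10->D; (4,6):dx=+7,dy=-8->D
  (4,7):dx=+1,dy=-12->D; (4,8):dx=+3,dy=+2->C; (5,6):dx=+3,dy=+2->C; (5,7):dx=-3,dy=-2->C
  (5,8):dx=-1,dy=+12->D; (6,7):dx=-6,dy=-4->C; (6,8):dx=-4,dy=+10->D; (7,8):dx=+2,dy=+14->C
Step 2: C = 15, D = 13, total pairs = 28.
Step 3: tau = (C - D)/(n(n-1)/2) = (15 - 13)/28 = 0.071429.
Step 4: Exact two-sided p-value (enumerate n! = 40320 permutations of y under H0): p = 0.904861.
Step 5: alpha = 0.05. fail to reject H0.

tau_b = 0.0714 (C=15, D=13), p = 0.904861, fail to reject H0.


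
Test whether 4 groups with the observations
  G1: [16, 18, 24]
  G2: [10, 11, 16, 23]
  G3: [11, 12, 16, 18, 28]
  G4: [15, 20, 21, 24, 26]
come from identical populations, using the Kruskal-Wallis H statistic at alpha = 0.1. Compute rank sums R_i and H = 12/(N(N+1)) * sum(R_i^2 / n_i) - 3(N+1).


Step 1: Combine all N = 17 observations and assign midranks.
sorted (value, group, rank): (10,G2,1), (11,G2,2.5), (11,G3,2.5), (12,G3,4), (15,G4,5), (16,G1,7), (16,G2,7), (16,G3,7), (18,G1,9.5), (18,G3,9.5), (20,G4,11), (21,G4,12), (23,G2,13), (24,G1,14.5), (24,G4,14.5), (26,G4,16), (28,G3,17)
Step 2: Sum ranks within each group.
R_1 = 31 (n_1 = 3)
R_2 = 23.5 (n_2 = 4)
R_3 = 40 (n_3 = 5)
R_4 = 58.5 (n_4 = 5)
Step 3: H = 12/(N(N+1)) * sum(R_i^2/n_i) - 3(N+1)
     = 12/(17*18) * (31^2/3 + 23.5^2/4 + 40^2/5 + 58.5^2/5) - 3*18
     = 0.039216 * 1462.85 - 54
     = 3.366503.
Step 4: Ties present; correction factor C = 1 - 42/(17^3 - 17) = 0.991422. Corrected H = 3.366503 / 0.991422 = 3.395632.
Step 5: Under H0, H ~ chi^2(3); p-value = 0.334553.
Step 6: alpha = 0.1. fail to reject H0.

H = 3.3956, df = 3, p = 0.334553, fail to reject H0.


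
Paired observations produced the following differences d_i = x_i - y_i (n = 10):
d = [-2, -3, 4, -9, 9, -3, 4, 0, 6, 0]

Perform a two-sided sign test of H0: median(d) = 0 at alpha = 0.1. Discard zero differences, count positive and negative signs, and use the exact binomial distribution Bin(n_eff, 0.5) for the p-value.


Step 1: Discard zero differences. Original n = 10; n_eff = number of nonzero differences = 8.
Nonzero differences (with sign): -2, -3, +4, -9, +9, -3, +4, +6
Step 2: Count signs: positive = 4, negative = 4.
Step 3: Under H0: P(positive) = 0.5, so the number of positives S ~ Bin(8, 0.5).
Step 4: Two-sided exact p-value = sum of Bin(8,0.5) probabilities at or below the observed probability = 1.000000.
Step 5: alpha = 0.1. fail to reject H0.

n_eff = 8, pos = 4, neg = 4, p = 1.000000, fail to reject H0.


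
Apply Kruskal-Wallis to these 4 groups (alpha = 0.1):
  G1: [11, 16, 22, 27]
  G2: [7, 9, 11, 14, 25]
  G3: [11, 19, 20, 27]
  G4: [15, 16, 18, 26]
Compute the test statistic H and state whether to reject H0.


Step 1: Combine all N = 17 observations and assign midranks.
sorted (value, group, rank): (7,G2,1), (9,G2,2), (11,G1,4), (11,G2,4), (11,G3,4), (14,G2,6), (15,G4,7), (16,G1,8.5), (16,G4,8.5), (18,G4,10), (19,G3,11), (20,G3,12), (22,G1,13), (25,G2,14), (26,G4,15), (27,G1,16.5), (27,G3,16.5)
Step 2: Sum ranks within each group.
R_1 = 42 (n_1 = 4)
R_2 = 27 (n_2 = 5)
R_3 = 43.5 (n_3 = 4)
R_4 = 40.5 (n_4 = 4)
Step 3: H = 12/(N(N+1)) * sum(R_i^2/n_i) - 3(N+1)
     = 12/(17*18) * (42^2/4 + 27^2/5 + 43.5^2/4 + 40.5^2/4) - 3*18
     = 0.039216 * 1469.92 - 54
     = 3.644118.
Step 4: Ties present; correction factor C = 1 - 36/(17^3 - 17) = 0.992647. Corrected H = 3.644118 / 0.992647 = 3.671111.
Step 5: Under H0, H ~ chi^2(3); p-value = 0.299238.
Step 6: alpha = 0.1. fail to reject H0.

H = 3.6711, df = 3, p = 0.299238, fail to reject H0.


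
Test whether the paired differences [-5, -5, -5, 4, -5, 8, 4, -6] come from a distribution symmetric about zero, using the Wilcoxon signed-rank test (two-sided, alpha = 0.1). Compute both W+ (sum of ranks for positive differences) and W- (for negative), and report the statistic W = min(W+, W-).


Step 1: Drop any zero differences (none here) and take |d_i|.
|d| = [5, 5, 5, 4, 5, 8, 4, 6]
Step 2: Midrank |d_i| (ties get averaged ranks).
ranks: |5|->4.5, |5|->4.5, |5|->4.5, |4|->1.5, |5|->4.5, |8|->8, |4|->1.5, |6|->7
Step 3: Attach original signs; sum ranks with positive sign and with negative sign.
W+ = 1.5 + 8 + 1.5 = 11
W- = 4.5 + 4.5 + 4.5 + 4.5 + 7 = 25
(Check: W+ + W- = 36 should equal n(n+1)/2 = 36.)
Step 4: Test statistic W = min(W+, W-) = 11.
Step 5: Ties in |d|, so use the tie-corrected normal approximation.
        E[W] = n(n+1)/4 = 8*9/4 = 18.
        Tie groups: |d|=4 (t=2), |d|=5 (t=4); sum(t^3 - t) = 66.
        Var[W] = n(n+1)(2n+1)/24 - sum(t^3-t)/48 = 1224/24 - 66/48 = 49.625.
        z = (W - E[W]) / sqrt(Var[W]) = (11 - 18) / 7.0445 = -0.9937.
        Two-sided p = 2*Phi(z) = 0.320377.
Step 6: alpha = 0.1. fail to reject H0.

W+ = 11, W- = 25, W = min = 11, p = 0.320377, fail to reject H0.


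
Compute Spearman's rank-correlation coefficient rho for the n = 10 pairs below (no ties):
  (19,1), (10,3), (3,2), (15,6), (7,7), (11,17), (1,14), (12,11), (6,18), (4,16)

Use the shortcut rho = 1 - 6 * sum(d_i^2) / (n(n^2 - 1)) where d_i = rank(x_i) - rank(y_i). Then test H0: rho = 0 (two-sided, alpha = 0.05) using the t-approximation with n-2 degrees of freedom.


Step 1: Rank x and y separately (midranks; no ties here).
rank(x): 19->10, 10->6, 3->2, 15->9, 7->5, 11->7, 1->1, 12->8, 6->4, 4->3
rank(y): 1->1, 3->3, 2->2, 6->4, 7->5, 17->9, 14->7, 11->6, 18->10, 16->8
Step 2: d_i = R_x(i) - R_y(i); compute d_i^2.
  (10-1)^2=81, (6-3)^2=9, (2-2)^2=0, (9-4)^2=25, (5-5)^2=0, (7-9)^2=4, (1-7)^2=36, (8-6)^2=4, (4-10)^2=36, (3-8)^2=25
sum(d^2) = 220.
Step 3: rho = 1 - 6*220 / (10*(10^2 - 1)) = 1 - 1320/990 = -0.333333.
Step 4: Under H0, t = rho * sqrt((n-2)/(1-rho^2)) = -1.0000 ~ t(8).
Step 5: Two-sided p-value from the t-distribution with 8 df = 0.346594.
Step 6: alpha = 0.05. fail to reject H0.

rho = -0.3333, p = 0.346594, fail to reject H0 at alpha = 0.05.


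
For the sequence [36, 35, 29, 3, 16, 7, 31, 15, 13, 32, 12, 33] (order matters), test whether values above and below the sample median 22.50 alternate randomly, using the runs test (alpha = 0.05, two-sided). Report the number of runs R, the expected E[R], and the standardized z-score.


Step 1: Compute median = 22.50; label A = above, B = below.
Labels in order: AAABBBABBABA  (n_A = 6, n_B = 6)
Step 2: Count runs R = 7.
Step 3: Under H0 (random ordering), E[R] = 2*n_A*n_B/(n_A+n_B) + 1 = 2*6*6/12 + 1 = 7.0000.
        Var[R] = 2*n_A*n_B*(2*n_A*n_B - n_A - n_B) / ((n_A+n_B)^2 * (n_A+n_B-1)) = 4320/1584 = 2.7273.
        SD[R] = 1.6514.
Step 4: R = E[R], so z = 0 with no continuity correction.
Step 5: Two-sided p-value via normal approximation = 2*(1 - Phi(|z|)) = 1.000000.
Step 6: alpha = 0.05. fail to reject H0.

R = 7, z = 0.0000, p = 1.000000, fail to reject H0.


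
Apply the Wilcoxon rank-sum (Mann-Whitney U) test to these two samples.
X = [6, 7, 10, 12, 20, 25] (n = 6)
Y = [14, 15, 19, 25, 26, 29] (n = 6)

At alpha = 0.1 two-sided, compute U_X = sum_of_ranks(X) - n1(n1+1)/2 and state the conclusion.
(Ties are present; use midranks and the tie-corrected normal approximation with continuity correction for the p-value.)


Step 1: Combine and sort all 12 observations; assign midranks.
sorted (value, group): (6,X), (7,X), (10,X), (12,X), (14,Y), (15,Y), (19,Y), (20,X), (25,X), (25,Y), (26,Y), (29,Y)
ranks: 6->1, 7->2, 10->3, 12->4, 14->5, 15->6, 19->7, 20->8, 25->9.5, 25->9.5, 26->11, 29->12
Step 2: Rank sum for X: R1 = 1 + 2 + 3 + 4 + 8 + 9.5 = 27.5.
Step 3: U_X = R1 - n1(n1+1)/2 = 27.5 - 6*7/2 = 27.5 - 21 = 6.5.
       U_Y = n1*n2 - U_X = 36 - 6.5 = 29.5.
Step 4: Ties are present, so use the tie-corrected normal approximation (with continuity correction) for the p-value.
Step 5: p-value = 0.077648; compare to alpha = 0.1. reject H0.

U_X = 6.5, p = 0.077648, reject H0 at alpha = 0.1.


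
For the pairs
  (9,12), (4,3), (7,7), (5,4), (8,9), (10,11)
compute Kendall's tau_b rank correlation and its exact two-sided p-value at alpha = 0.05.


Step 1: Enumerate the 15 unordered pairs (i,j) with i<j and classify each by sign(x_j-x_i) * sign(y_j-y_i).
  (1,2):dx=-5,dy=-9->C; (1,3):dx=-2,dy=-5->C; (1,4):dx=-4,dy=-8->C; (1,5):dx=-1,dy=-3->C
  (1,6):dx=+1,dy=-1->D; (2,3):dx=+3,dy=+4->C; (2,4):dx=+1,dy=+1->C; (2,5):dx=+4,dy=+6->C
  (2,6):dx=+6,dy=+8->C; (3,4):dx=-2,dy=-3->C; (3,5):dx=+1,dy=+2->C; (3,6):dx=+3,dy=+4->C
  (4,5):dx=+3,dy=+5->C; (4,6):dx=+5,dy=+7->C; (5,6):dx=+2,dy=+2->C
Step 2: C = 14, D = 1, total pairs = 15.
Step 3: tau = (C - D)/(n(n-1)/2) = (14 - 1)/15 = 0.866667.
Step 4: Exact two-sided p-value (enumerate n! = 720 permutations of y under H0): p = 0.016667.
Step 5: alpha = 0.05. reject H0.

tau_b = 0.8667 (C=14, D=1), p = 0.016667, reject H0.


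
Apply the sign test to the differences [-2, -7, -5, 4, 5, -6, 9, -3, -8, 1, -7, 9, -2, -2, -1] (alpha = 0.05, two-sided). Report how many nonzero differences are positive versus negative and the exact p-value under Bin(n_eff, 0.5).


Step 1: Discard zero differences. Original n = 15; n_eff = number of nonzero differences = 15.
Nonzero differences (with sign): -2, -7, -5, +4, +5, -6, +9, -3, -8, +1, -7, +9, -2, -2, -1
Step 2: Count signs: positive = 5, negative = 10.
Step 3: Under H0: P(positive) = 0.5, so the number of positives S ~ Bin(15, 0.5).
Step 4: Two-sided exact p-value = sum of Bin(15,0.5) probabilities at or below the observed probability = 0.301758.
Step 5: alpha = 0.05. fail to reject H0.

n_eff = 15, pos = 5, neg = 10, p = 0.301758, fail to reject H0.


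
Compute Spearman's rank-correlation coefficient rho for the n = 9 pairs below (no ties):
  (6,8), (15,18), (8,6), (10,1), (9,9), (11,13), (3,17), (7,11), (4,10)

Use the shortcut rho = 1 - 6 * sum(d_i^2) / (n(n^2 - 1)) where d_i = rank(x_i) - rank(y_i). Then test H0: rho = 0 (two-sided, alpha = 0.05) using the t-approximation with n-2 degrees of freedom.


Step 1: Rank x and y separately (midranks; no ties here).
rank(x): 6->3, 15->9, 8->5, 10->7, 9->6, 11->8, 3->1, 7->4, 4->2
rank(y): 8->3, 18->9, 6->2, 1->1, 9->4, 13->7, 17->8, 11->6, 10->5
Step 2: d_i = R_x(i) - R_y(i); compute d_i^2.
  (3-3)^2=0, (9-9)^2=0, (5-2)^2=9, (7-1)^2=36, (6-4)^2=4, (8-7)^2=1, (1-8)^2=49, (4-6)^2=4, (2-5)^2=9
sum(d^2) = 112.
Step 3: rho = 1 - 6*112 / (9*(9^2 - 1)) = 1 - 672/720 = 0.066667.
Step 4: Under H0, t = rho * sqrt((n-2)/(1-rho^2)) = 0.1768 ~ t(7).
Step 5: Two-sided p-value from the t-distribution with 7 df = 0.864690.
Step 6: alpha = 0.05. fail to reject H0.

rho = 0.0667, p = 0.864690, fail to reject H0 at alpha = 0.05.


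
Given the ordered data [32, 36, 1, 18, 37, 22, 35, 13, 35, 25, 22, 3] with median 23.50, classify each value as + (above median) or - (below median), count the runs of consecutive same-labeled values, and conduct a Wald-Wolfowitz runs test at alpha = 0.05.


Step 1: Compute median = 23.50; label A = above, B = below.
Labels in order: AABBABABAABB  (n_A = 6, n_B = 6)
Step 2: Count runs R = 8.
Step 3: Under H0 (random ordering), E[R] = 2*n_A*n_B/(n_A+n_B) + 1 = 2*6*6/12 + 1 = 7.0000.
        Var[R] = 2*n_A*n_B*(2*n_A*n_B - n_A - n_B) / ((n_A+n_B)^2 * (n_A+n_B-1)) = 4320/1584 = 2.7273.
        SD[R] = 1.6514.
Step 4: Continuity-corrected z = (R - 0.5 - E[R]) / SD[R] = (8 - 0.5 - 7.0000) / 1.6514 = 0.3028.
Step 5: Two-sided p-value via normal approximation = 2*(1 - Phi(|z|)) = 0.762069.
Step 6: alpha = 0.05. fail to reject H0.

R = 8, z = 0.3028, p = 0.762069, fail to reject H0.


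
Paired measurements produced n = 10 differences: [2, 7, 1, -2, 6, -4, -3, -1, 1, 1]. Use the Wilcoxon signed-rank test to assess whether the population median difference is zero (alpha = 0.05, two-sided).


Step 1: Drop any zero differences (none here) and take |d_i|.
|d| = [2, 7, 1, 2, 6, 4, 3, 1, 1, 1]
Step 2: Midrank |d_i| (ties get averaged ranks).
ranks: |2|->5.5, |7|->10, |1|->2.5, |2|->5.5, |6|->9, |4|->8, |3|->7, |1|->2.5, |1|->2.5, |1|->2.5
Step 3: Attach original signs; sum ranks with positive sign and with negative sign.
W+ = 5.5 + 10 + 2.5 + 9 + 2.5 + 2.5 = 32
W- = 5.5 + 8 + 7 + 2.5 = 23
(Check: W+ + W- = 55 should equal n(n+1)/2 = 55.)
Step 4: Test statistic W = min(W+, W-) = 23.
Step 5: Ties in |d|, so use the tie-corrected normal approximation.
        E[W] = n(n+1)/4 = 10*11/4 = 27.5.
        Tie groups: |d|=1 (t=4), |d|=2 (t=2); sum(t^3 - t) = 66.
        Var[W] = n(n+1)(2n+1)/24 - sum(t^3-t)/48 = 2310/24 - 66/48 = 94.875.
        z = (W - E[W]) / sqrt(Var[W]) = (23 - 27.5) / 9.7404 = -0.4620.
        Two-sided p = 2*Phi(z) = 0.644085.
Step 6: alpha = 0.05. fail to reject H0.

W+ = 32, W- = 23, W = min = 23, p = 0.644085, fail to reject H0.


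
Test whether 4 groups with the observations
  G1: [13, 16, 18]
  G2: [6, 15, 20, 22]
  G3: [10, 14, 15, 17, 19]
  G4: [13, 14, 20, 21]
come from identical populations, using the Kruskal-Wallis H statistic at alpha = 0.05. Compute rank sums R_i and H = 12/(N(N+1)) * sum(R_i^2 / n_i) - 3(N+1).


Step 1: Combine all N = 16 observations and assign midranks.
sorted (value, group, rank): (6,G2,1), (10,G3,2), (13,G1,3.5), (13,G4,3.5), (14,G3,5.5), (14,G4,5.5), (15,G2,7.5), (15,G3,7.5), (16,G1,9), (17,G3,10), (18,G1,11), (19,G3,12), (20,G2,13.5), (20,G4,13.5), (21,G4,15), (22,G2,16)
Step 2: Sum ranks within each group.
R_1 = 23.5 (n_1 = 3)
R_2 = 38 (n_2 = 4)
R_3 = 37 (n_3 = 5)
R_4 = 37.5 (n_4 = 4)
Step 3: H = 12/(N(N+1)) * sum(R_i^2/n_i) - 3(N+1)
     = 12/(16*17) * (23.5^2/3 + 38^2/4 + 37^2/5 + 37.5^2/4) - 3*17
     = 0.044118 * 1170.45 - 51
     = 0.637316.
Step 4: Ties present; correction factor C = 1 - 24/(16^3 - 16) = 0.994118. Corrected H = 0.637316 / 0.994118 = 0.641087.
Step 5: Under H0, H ~ chi^2(3); p-value = 0.886965.
Step 6: alpha = 0.05. fail to reject H0.

H = 0.6411, df = 3, p = 0.886965, fail to reject H0.


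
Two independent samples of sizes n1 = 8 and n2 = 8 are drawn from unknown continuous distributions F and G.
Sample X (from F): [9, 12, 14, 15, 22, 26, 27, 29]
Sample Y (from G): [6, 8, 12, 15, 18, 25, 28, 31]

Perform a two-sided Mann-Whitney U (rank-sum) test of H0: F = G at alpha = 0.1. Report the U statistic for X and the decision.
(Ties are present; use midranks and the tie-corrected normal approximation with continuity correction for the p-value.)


Step 1: Combine and sort all 16 observations; assign midranks.
sorted (value, group): (6,Y), (8,Y), (9,X), (12,X), (12,Y), (14,X), (15,X), (15,Y), (18,Y), (22,X), (25,Y), (26,X), (27,X), (28,Y), (29,X), (31,Y)
ranks: 6->1, 8->2, 9->3, 12->4.5, 12->4.5, 14->6, 15->7.5, 15->7.5, 18->9, 22->10, 25->11, 26->12, 27->13, 28->14, 29->15, 31->16
Step 2: Rank sum for X: R1 = 3 + 4.5 + 6 + 7.5 + 10 + 12 + 13 + 15 = 71.
Step 3: U_X = R1 - n1(n1+1)/2 = 71 - 8*9/2 = 71 - 36 = 35.
       U_Y = n1*n2 - U_X = 64 - 35 = 29.
Step 4: Ties are present, so use the tie-corrected normal approximation (with continuity correction) for the p-value.
Step 5: p-value = 0.792597; compare to alpha = 0.1. fail to reject H0.

U_X = 35, p = 0.792597, fail to reject H0 at alpha = 0.1.


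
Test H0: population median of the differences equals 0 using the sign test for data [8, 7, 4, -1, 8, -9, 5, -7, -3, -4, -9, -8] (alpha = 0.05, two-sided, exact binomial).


Step 1: Discard zero differences. Original n = 12; n_eff = number of nonzero differences = 12.
Nonzero differences (with sign): +8, +7, +4, -1, +8, -9, +5, -7, -3, -4, -9, -8
Step 2: Count signs: positive = 5, negative = 7.
Step 3: Under H0: P(positive) = 0.5, so the number of positives S ~ Bin(12, 0.5).
Step 4: Two-sided exact p-value = sum of Bin(12,0.5) probabilities at or below the observed probability = 0.774414.
Step 5: alpha = 0.05. fail to reject H0.

n_eff = 12, pos = 5, neg = 7, p = 0.774414, fail to reject H0.


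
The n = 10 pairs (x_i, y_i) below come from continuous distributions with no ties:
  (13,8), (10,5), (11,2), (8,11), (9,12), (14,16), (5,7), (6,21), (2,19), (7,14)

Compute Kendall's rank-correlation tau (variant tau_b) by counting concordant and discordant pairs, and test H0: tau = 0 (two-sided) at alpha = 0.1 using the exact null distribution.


Step 1: Enumerate the 45 unordered pairs (i,j) with i<j and classify each by sign(x_j-x_i) * sign(y_j-y_i).
  (1,2):dx=-3,dy=-3->C; (1,3):dx=-2,dy=-6->C; (1,4):dx=-5,dy=+3->D; (1,5):dx=-4,dy=+4->D
  (1,6):dx=+1,dy=+8->C; (1,7):dx=-8,dy=-1->C; (1,8):dx=-7,dy=+13->D; (1,9):dx=-11,dy=+11->D
  (1,10):dx=-6,dy=+6->D; (2,3):dx=+1,dy=-3->D; (2,4):dx=-2,dy=+6->D; (2,5):dx=-1,dy=+7->D
  (2,6):dx=+4,dy=+11->C; (2,7):dx=-5,dy=+2->D; (2,8):dx=-4,dy=+16->D; (2,9):dx=-8,dy=+14->D
  (2,10):dx=-3,dy=+9->D; (3,4):dx=-3,dy=+9->D; (3,5):dx=-2,dy=+10->D; (3,6):dx=+3,dy=+14->C
  (3,7):dx=-6,dy=+5->D; (3,8):dx=-5,dy=+19->D; (3,9):dx=-9,dy=+17->D; (3,10):dx=-4,dy=+12->D
  (4,5):dx=+1,dy=+1->C; (4,6):dx=+6,dy=+5->C; (4,7):dx=-3,dy=-4->C; (4,8):dx=-2,dy=+10->D
  (4,9):dx=-6,dy=+8->D; (4,10):dx=-1,dy=+3->D; (5,6):dx=+5,dy=+4->C; (5,7):dx=-4,dy=-5->C
  (5,8):dx=-3,dy=+9->D; (5,9):dx=-7,dy=+7->D; (5,10):dx=-2,dy=+2->D; (6,7):dx=-9,dy=-9->C
  (6,8):dx=-8,dy=+5->D; (6,9):dx=-12,dy=+3->D; (6,10):dx=-7,dy=-2->C; (7,8):dx=+1,dy=+14->C
  (7,9):dx=-3,dy=+12->D; (7,10):dx=+2,dy=+7->C; (8,9):dx=-4,dy=-2->C; (8,10):dx=+1,dy=-7->D
  (9,10):dx=+5,dy=-5->D
Step 2: C = 16, D = 29, total pairs = 45.
Step 3: tau = (C - D)/(n(n-1)/2) = (16 - 29)/45 = -0.288889.
Step 4: Exact two-sided p-value (enumerate n! = 3628800 permutations of y under H0): p = 0.291248.
Step 5: alpha = 0.1. fail to reject H0.

tau_b = -0.2889 (C=16, D=29), p = 0.291248, fail to reject H0.


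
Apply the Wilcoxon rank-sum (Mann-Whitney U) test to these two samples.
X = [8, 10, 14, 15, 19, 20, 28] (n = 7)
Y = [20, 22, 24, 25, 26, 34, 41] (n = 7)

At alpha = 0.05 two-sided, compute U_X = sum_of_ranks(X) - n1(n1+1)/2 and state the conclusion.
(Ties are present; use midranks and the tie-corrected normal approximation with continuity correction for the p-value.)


Step 1: Combine and sort all 14 observations; assign midranks.
sorted (value, group): (8,X), (10,X), (14,X), (15,X), (19,X), (20,X), (20,Y), (22,Y), (24,Y), (25,Y), (26,Y), (28,X), (34,Y), (41,Y)
ranks: 8->1, 10->2, 14->3, 15->4, 19->5, 20->6.5, 20->6.5, 22->8, 24->9, 25->10, 26->11, 28->12, 34->13, 41->14
Step 2: Rank sum for X: R1 = 1 + 2 + 3 + 4 + 5 + 6.5 + 12 = 33.5.
Step 3: U_X = R1 - n1(n1+1)/2 = 33.5 - 7*8/2 = 33.5 - 28 = 5.5.
       U_Y = n1*n2 - U_X = 49 - 5.5 = 43.5.
Step 4: Ties are present, so use the tie-corrected normal approximation (with continuity correction) for the p-value.
Step 5: p-value = 0.017960; compare to alpha = 0.05. reject H0.

U_X = 5.5, p = 0.017960, reject H0 at alpha = 0.05.


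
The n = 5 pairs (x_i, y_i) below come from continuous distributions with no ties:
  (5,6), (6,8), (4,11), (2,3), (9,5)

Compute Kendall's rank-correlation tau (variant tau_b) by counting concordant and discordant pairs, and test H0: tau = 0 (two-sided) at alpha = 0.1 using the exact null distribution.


Step 1: Enumerate the 10 unordered pairs (i,j) with i<j and classify each by sign(x_j-x_i) * sign(y_j-y_i).
  (1,2):dx=+1,dy=+2->C; (1,3):dx=-1,dy=+5->D; (1,4):dx=-3,dy=-3->C; (1,5):dx=+4,dy=-1->D
  (2,3):dx=-2,dy=+3->D; (2,4):dx=-4,dy=-5->C; (2,5):dx=+3,dy=-3->D; (3,4):dx=-2,dy=-8->C
  (3,5):dx=+5,dy=-6->D; (4,5):dx=+7,dy=+2->C
Step 2: C = 5, D = 5, total pairs = 10.
Step 3: tau = (C - D)/(n(n-1)/2) = (5 - 5)/10 = 0.000000.
Step 4: Exact two-sided p-value (enumerate n! = 120 permutations of y under H0): p = 1.000000.
Step 5: alpha = 0.1. fail to reject H0.

tau_b = 0.0000 (C=5, D=5), p = 1.000000, fail to reject H0.


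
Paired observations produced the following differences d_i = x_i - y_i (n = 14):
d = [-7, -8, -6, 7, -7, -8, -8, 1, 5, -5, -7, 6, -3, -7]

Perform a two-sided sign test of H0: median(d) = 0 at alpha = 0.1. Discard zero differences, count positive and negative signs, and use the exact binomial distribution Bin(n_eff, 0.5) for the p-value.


Step 1: Discard zero differences. Original n = 14; n_eff = number of nonzero differences = 14.
Nonzero differences (with sign): -7, -8, -6, +7, -7, -8, -8, +1, +5, -5, -7, +6, -3, -7
Step 2: Count signs: positive = 4, negative = 10.
Step 3: Under H0: P(positive) = 0.5, so the number of positives S ~ Bin(14, 0.5).
Step 4: Two-sided exact p-value = sum of Bin(14,0.5) probabilities at or below the observed probability = 0.179565.
Step 5: alpha = 0.1. fail to reject H0.

n_eff = 14, pos = 4, neg = 10, p = 0.179565, fail to reject H0.


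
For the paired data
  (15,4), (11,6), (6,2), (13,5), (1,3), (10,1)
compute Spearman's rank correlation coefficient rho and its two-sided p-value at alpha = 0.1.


Step 1: Rank x and y separately (midranks; no ties here).
rank(x): 15->6, 11->4, 6->2, 13->5, 1->1, 10->3
rank(y): 4->4, 6->6, 2->2, 5->5, 3->3, 1->1
Step 2: d_i = R_x(i) - R_y(i); compute d_i^2.
  (6-4)^2=4, (4-6)^2=4, (2-2)^2=0, (5-5)^2=0, (1-3)^2=4, (3-1)^2=4
sum(d^2) = 16.
Step 3: rho = 1 - 6*16 / (6*(6^2 - 1)) = 1 - 96/210 = 0.542857.
Step 4: Under H0, t = rho * sqrt((n-2)/(1-rho^2)) = 1.2928 ~ t(4).
Step 5: Two-sided p-value from the t-distribution with 4 df = 0.265703.
Step 6: alpha = 0.1. fail to reject H0.

rho = 0.5429, p = 0.265703, fail to reject H0 at alpha = 0.1.


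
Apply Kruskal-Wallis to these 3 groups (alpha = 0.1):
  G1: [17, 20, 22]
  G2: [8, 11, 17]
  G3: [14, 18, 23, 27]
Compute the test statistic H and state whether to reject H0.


Step 1: Combine all N = 10 observations and assign midranks.
sorted (value, group, rank): (8,G2,1), (11,G2,2), (14,G3,3), (17,G1,4.5), (17,G2,4.5), (18,G3,6), (20,G1,7), (22,G1,8), (23,G3,9), (27,G3,10)
Step 2: Sum ranks within each group.
R_1 = 19.5 (n_1 = 3)
R_2 = 7.5 (n_2 = 3)
R_3 = 28 (n_3 = 4)
Step 3: H = 12/(N(N+1)) * sum(R_i^2/n_i) - 3(N+1)
     = 12/(10*11) * (19.5^2/3 + 7.5^2/3 + 28^2/4) - 3*11
     = 0.109091 * 341.5 - 33
     = 4.254545.
Step 4: Ties present; correction factor C = 1 - 6/(10^3 - 10) = 0.993939. Corrected H = 4.254545 / 0.993939 = 4.280488.
Step 5: Under H0, H ~ chi^2(2); p-value = 0.117626.
Step 6: alpha = 0.1. fail to reject H0.

H = 4.2805, df = 2, p = 0.117626, fail to reject H0.


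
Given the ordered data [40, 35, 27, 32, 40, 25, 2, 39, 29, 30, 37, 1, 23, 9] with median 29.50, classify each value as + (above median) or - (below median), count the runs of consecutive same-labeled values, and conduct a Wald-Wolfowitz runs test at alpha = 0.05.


Step 1: Compute median = 29.50; label A = above, B = below.
Labels in order: AABAABBABAABBB  (n_A = 7, n_B = 7)
Step 2: Count runs R = 8.
Step 3: Under H0 (random ordering), E[R] = 2*n_A*n_B/(n_A+n_B) + 1 = 2*7*7/14 + 1 = 8.0000.
        Var[R] = 2*n_A*n_B*(2*n_A*n_B - n_A - n_B) / ((n_A+n_B)^2 * (n_A+n_B-1)) = 8232/2548 = 3.2308.
        SD[R] = 1.7974.
Step 4: R = E[R], so z = 0 with no continuity correction.
Step 5: Two-sided p-value via normal approximation = 2*(1 - Phi(|z|)) = 1.000000.
Step 6: alpha = 0.05. fail to reject H0.

R = 8, z = 0.0000, p = 1.000000, fail to reject H0.


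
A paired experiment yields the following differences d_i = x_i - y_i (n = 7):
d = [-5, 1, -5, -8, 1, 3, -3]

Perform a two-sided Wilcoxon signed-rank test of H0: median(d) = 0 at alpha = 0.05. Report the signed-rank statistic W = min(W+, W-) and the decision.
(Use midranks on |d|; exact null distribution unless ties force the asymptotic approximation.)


Step 1: Drop any zero differences (none here) and take |d_i|.
|d| = [5, 1, 5, 8, 1, 3, 3]
Step 2: Midrank |d_i| (ties get averaged ranks).
ranks: |5|->5.5, |1|->1.5, |5|->5.5, |8|->7, |1|->1.5, |3|->3.5, |3|->3.5
Step 3: Attach original signs; sum ranks with positive sign and with negative sign.
W+ = 1.5 + 1.5 + 3.5 = 6.5
W- = 5.5 + 5.5 + 7 + 3.5 = 21.5
(Check: W+ + W- = 28 should equal n(n+1)/2 = 28.)
Step 4: Test statistic W = min(W+, W-) = 6.5.
Step 5: Ties in |d|, so use the tie-corrected normal approximation.
        E[W] = n(n+1)/4 = 7*8/4 = 14.
        Tie groups: |d|=1 (t=2), |d|=3 (t=2), |d|=5 (t=2); sum(t^3 - t) = 18.
        Var[W] = n(n+1)(2n+1)/24 - sum(t^3-t)/48 = 840/24 - 18/48 = 34.625.
        z = (W - E[W]) / sqrt(Var[W]) = (6.5 - 14) / 5.8843 = -1.2746.
        Two-sided p = 2*Phi(z) = 0.202459.
Step 6: alpha = 0.05. fail to reject H0.

W+ = 6.5, W- = 21.5, W = min = 6.5, p = 0.202459, fail to reject H0.


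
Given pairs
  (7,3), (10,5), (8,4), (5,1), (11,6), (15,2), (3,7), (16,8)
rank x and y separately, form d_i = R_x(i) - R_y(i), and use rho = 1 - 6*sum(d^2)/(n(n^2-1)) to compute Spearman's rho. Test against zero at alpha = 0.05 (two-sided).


Step 1: Rank x and y separately (midranks; no ties here).
rank(x): 7->3, 10->5, 8->4, 5->2, 11->6, 15->7, 3->1, 16->8
rank(y): 3->3, 5->5, 4->4, 1->1, 6->6, 2->2, 7->7, 8->8
Step 2: d_i = R_x(i) - R_y(i); compute d_i^2.
  (3-3)^2=0, (5-5)^2=0, (4-4)^2=0, (2-1)^2=1, (6-6)^2=0, (7-2)^2=25, (1-7)^2=36, (8-8)^2=0
sum(d^2) = 62.
Step 3: rho = 1 - 6*62 / (8*(8^2 - 1)) = 1 - 372/504 = 0.261905.
Step 4: Under H0, t = rho * sqrt((n-2)/(1-rho^2)) = 0.6647 ~ t(6).
Step 5: Two-sided p-value from the t-distribution with 6 df = 0.530923.
Step 6: alpha = 0.05. fail to reject H0.

rho = 0.2619, p = 0.530923, fail to reject H0 at alpha = 0.05.


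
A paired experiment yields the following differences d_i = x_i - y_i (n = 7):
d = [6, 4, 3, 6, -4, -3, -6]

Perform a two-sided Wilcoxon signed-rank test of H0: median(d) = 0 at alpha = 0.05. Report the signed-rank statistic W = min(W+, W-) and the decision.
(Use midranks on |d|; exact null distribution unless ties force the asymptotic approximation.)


Step 1: Drop any zero differences (none here) and take |d_i|.
|d| = [6, 4, 3, 6, 4, 3, 6]
Step 2: Midrank |d_i| (ties get averaged ranks).
ranks: |6|->6, |4|->3.5, |3|->1.5, |6|->6, |4|->3.5, |3|->1.5, |6|->6
Step 3: Attach original signs; sum ranks with positive sign and with negative sign.
W+ = 6 + 3.5 + 1.5 + 6 = 17
W- = 3.5 + 1.5 + 6 = 11
(Check: W+ + W- = 28 should equal n(n+1)/2 = 28.)
Step 4: Test statistic W = min(W+, W-) = 11.
Step 5: Ties in |d|, so use the tie-corrected normal approximation.
        E[W] = n(n+1)/4 = 7*8/4 = 14.
        Tie groups: |d|=3 (t=2), |d|=4 (t=2), |d|=6 (t=3); sum(t^3 - t) = 36.
        Var[W] = n(n+1)(2n+1)/24 - sum(t^3-t)/48 = 840/24 - 36/48 = 34.25.
        z = (W - E[W]) / sqrt(Var[W]) = (11 - 14) / 5.8523 = -0.5126.
        Two-sided p = 2*Phi(z) = 0.608221.
Step 6: alpha = 0.05. fail to reject H0.

W+ = 17, W- = 11, W = min = 11, p = 0.608221, fail to reject H0.


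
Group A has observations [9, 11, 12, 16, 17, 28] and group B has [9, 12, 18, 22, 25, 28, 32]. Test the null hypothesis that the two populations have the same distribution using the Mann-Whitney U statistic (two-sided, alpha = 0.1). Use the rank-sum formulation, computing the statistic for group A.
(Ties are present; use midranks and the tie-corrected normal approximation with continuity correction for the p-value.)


Step 1: Combine and sort all 13 observations; assign midranks.
sorted (value, group): (9,X), (9,Y), (11,X), (12,X), (12,Y), (16,X), (17,X), (18,Y), (22,Y), (25,Y), (28,X), (28,Y), (32,Y)
ranks: 9->1.5, 9->1.5, 11->3, 12->4.5, 12->4.5, 16->6, 17->7, 18->8, 22->9, 25->10, 28->11.5, 28->11.5, 32->13
Step 2: Rank sum for X: R1 = 1.5 + 3 + 4.5 + 6 + 7 + 11.5 = 33.5.
Step 3: U_X = R1 - n1(n1+1)/2 = 33.5 - 6*7/2 = 33.5 - 21 = 12.5.
       U_Y = n1*n2 - U_X = 42 - 12.5 = 29.5.
Step 4: Ties are present, so use the tie-corrected normal approximation (with continuity correction) for the p-value.
Step 5: p-value = 0.251135; compare to alpha = 0.1. fail to reject H0.

U_X = 12.5, p = 0.251135, fail to reject H0 at alpha = 0.1.


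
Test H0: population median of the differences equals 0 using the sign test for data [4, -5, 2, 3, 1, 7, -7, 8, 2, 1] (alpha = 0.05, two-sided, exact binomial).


Step 1: Discard zero differences. Original n = 10; n_eff = number of nonzero differences = 10.
Nonzero differences (with sign): +4, -5, +2, +3, +1, +7, -7, +8, +2, +1
Step 2: Count signs: positive = 8, negative = 2.
Step 3: Under H0: P(positive) = 0.5, so the number of positives S ~ Bin(10, 0.5).
Step 4: Two-sided exact p-value = sum of Bin(10,0.5) probabilities at or below the observed probability = 0.109375.
Step 5: alpha = 0.05. fail to reject H0.

n_eff = 10, pos = 8, neg = 2, p = 0.109375, fail to reject H0.


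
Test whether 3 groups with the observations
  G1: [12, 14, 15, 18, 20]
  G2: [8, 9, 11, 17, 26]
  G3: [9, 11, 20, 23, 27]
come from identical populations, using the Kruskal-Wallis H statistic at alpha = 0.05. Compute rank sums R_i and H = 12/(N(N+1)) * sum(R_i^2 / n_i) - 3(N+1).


Step 1: Combine all N = 15 observations and assign midranks.
sorted (value, group, rank): (8,G2,1), (9,G2,2.5), (9,G3,2.5), (11,G2,4.5), (11,G3,4.5), (12,G1,6), (14,G1,7), (15,G1,8), (17,G2,9), (18,G1,10), (20,G1,11.5), (20,G3,11.5), (23,G3,13), (26,G2,14), (27,G3,15)
Step 2: Sum ranks within each group.
R_1 = 42.5 (n_1 = 5)
R_2 = 31 (n_2 = 5)
R_3 = 46.5 (n_3 = 5)
Step 3: H = 12/(N(N+1)) * sum(R_i^2/n_i) - 3(N+1)
     = 12/(15*16) * (42.5^2/5 + 31^2/5 + 46.5^2/5) - 3*16
     = 0.050000 * 985.9 - 48
     = 1.295000.
Step 4: Ties present; correction factor C = 1 - 18/(15^3 - 15) = 0.994643. Corrected H = 1.295000 / 0.994643 = 1.301975.
Step 5: Under H0, H ~ chi^2(2); p-value = 0.521531.
Step 6: alpha = 0.05. fail to reject H0.

H = 1.3020, df = 2, p = 0.521531, fail to reject H0.


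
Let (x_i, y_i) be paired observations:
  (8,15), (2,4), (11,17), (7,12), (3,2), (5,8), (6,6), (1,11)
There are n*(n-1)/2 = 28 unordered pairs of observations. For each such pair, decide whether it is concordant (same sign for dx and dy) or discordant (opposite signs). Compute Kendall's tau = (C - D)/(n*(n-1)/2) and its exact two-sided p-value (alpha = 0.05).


Step 1: Enumerate the 28 unordered pairs (i,j) with i<j and classify each by sign(x_j-x_i) * sign(y_j-y_i).
  (1,2):dx=-6,dy=-11->C; (1,3):dx=+3,dy=+2->C; (1,4):dx=-1,dy=-3->C; (1,5):dx=-5,dy=-13->C
  (1,6):dx=-3,dy=-7->C; (1,7):dx=-2,dy=-9->C; (1,8):dx=-7,dy=-4->C; (2,3):dx=+9,dy=+13->C
  (2,4):dx=+5,dy=+8->C; (2,5):dx=+1,dy=-2->D; (2,6):dx=+3,dy=+4->C; (2,7):dx=+4,dy=+2->C
  (2,8):dx=-1,dy=+7->D; (3,4):dx=-4,dy=-5->C; (3,5):dx=-8,dy=-15->C; (3,6):dx=-6,dy=-9->C
  (3,7):dx=-5,dy=-11->C; (3,8):dx=-10,dy=-6->C; (4,5):dx=-4,dy=-10->C; (4,6):dx=-2,dy=-4->C
  (4,7):dx=-1,dy=-6->C; (4,8):dx=-6,dy=-1->C; (5,6):dx=+2,dy=+6->C; (5,7):dx=+3,dy=+4->C
  (5,8):dx=-2,dy=+9->D; (6,7):dx=+1,dy=-2->D; (6,8):dx=-4,dy=+3->D; (7,8):dx=-5,dy=+5->D
Step 2: C = 22, D = 6, total pairs = 28.
Step 3: tau = (C - D)/(n(n-1)/2) = (22 - 6)/28 = 0.571429.
Step 4: Exact two-sided p-value (enumerate n! = 40320 permutations of y under H0): p = 0.061012.
Step 5: alpha = 0.05. fail to reject H0.

tau_b = 0.5714 (C=22, D=6), p = 0.061012, fail to reject H0.


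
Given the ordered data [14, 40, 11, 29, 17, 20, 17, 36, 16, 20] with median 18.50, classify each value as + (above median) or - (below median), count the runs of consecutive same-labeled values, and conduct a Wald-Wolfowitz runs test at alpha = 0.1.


Step 1: Compute median = 18.50; label A = above, B = below.
Labels in order: BABABABABA  (n_A = 5, n_B = 5)
Step 2: Count runs R = 10.
Step 3: Under H0 (random ordering), E[R] = 2*n_A*n_B/(n_A+n_B) + 1 = 2*5*5/10 + 1 = 6.0000.
        Var[R] = 2*n_A*n_B*(2*n_A*n_B - n_A - n_B) / ((n_A+n_B)^2 * (n_A+n_B-1)) = 2000/900 = 2.2222.
        SD[R] = 1.4907.
Step 4: Continuity-corrected z = (R - 0.5 - E[R]) / SD[R] = (10 - 0.5 - 6.0000) / 1.4907 = 2.3479.
Step 5: Two-sided p-value via normal approximation = 2*(1 - Phi(|z|)) = 0.018881.
Step 6: alpha = 0.1. reject H0.

R = 10, z = 2.3479, p = 0.018881, reject H0.


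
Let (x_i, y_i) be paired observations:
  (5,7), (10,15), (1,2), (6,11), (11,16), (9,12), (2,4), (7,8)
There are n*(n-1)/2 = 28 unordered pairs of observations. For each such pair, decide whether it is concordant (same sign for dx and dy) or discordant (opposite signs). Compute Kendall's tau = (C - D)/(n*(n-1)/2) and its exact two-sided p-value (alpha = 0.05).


Step 1: Enumerate the 28 unordered pairs (i,j) with i<j and classify each by sign(x_j-x_i) * sign(y_j-y_i).
  (1,2):dx=+5,dy=+8->C; (1,3):dx=-4,dy=-5->C; (1,4):dx=+1,dy=+4->C; (1,5):dx=+6,dy=+9->C
  (1,6):dx=+4,dy=+5->C; (1,7):dx=-3,dy=-3->C; (1,8):dx=+2,dy=+1->C; (2,3):dx=-9,dy=-13->C
  (2,4):dx=-4,dy=-4->C; (2,5):dx=+1,dy=+1->C; (2,6):dx=-1,dy=-3->C; (2,7):dx=-8,dy=-11->C
  (2,8):dx=-3,dy=-7->C; (3,4):dx=+5,dy=+9->C; (3,5):dx=+10,dy=+14->C; (3,6):dx=+8,dy=+10->C
  (3,7):dx=+1,dy=+2->C; (3,8):dx=+6,dy=+6->C; (4,5):dx=+5,dy=+5->C; (4,6):dx=+3,dy=+1->C
  (4,7):dx=-4,dy=-7->C; (4,8):dx=+1,dy=-3->D; (5,6):dx=-2,dy=-4->C; (5,7):dx=-9,dy=-12->C
  (5,8):dx=-4,dy=-8->C; (6,7):dx=-7,dy=-8->C; (6,8):dx=-2,dy=-4->C; (7,8):dx=+5,dy=+4->C
Step 2: C = 27, D = 1, total pairs = 28.
Step 3: tau = (C - D)/(n(n-1)/2) = (27 - 1)/28 = 0.928571.
Step 4: Exact two-sided p-value (enumerate n! = 40320 permutations of y under H0): p = 0.000397.
Step 5: alpha = 0.05. reject H0.

tau_b = 0.9286 (C=27, D=1), p = 0.000397, reject H0.


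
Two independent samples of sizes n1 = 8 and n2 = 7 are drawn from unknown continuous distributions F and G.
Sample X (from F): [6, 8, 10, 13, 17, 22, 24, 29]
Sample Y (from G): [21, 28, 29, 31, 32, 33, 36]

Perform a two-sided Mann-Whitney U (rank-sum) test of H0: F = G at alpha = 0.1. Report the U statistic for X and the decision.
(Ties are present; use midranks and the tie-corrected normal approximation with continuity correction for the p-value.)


Step 1: Combine and sort all 15 observations; assign midranks.
sorted (value, group): (6,X), (8,X), (10,X), (13,X), (17,X), (21,Y), (22,X), (24,X), (28,Y), (29,X), (29,Y), (31,Y), (32,Y), (33,Y), (36,Y)
ranks: 6->1, 8->2, 10->3, 13->4, 17->5, 21->6, 22->7, 24->8, 28->9, 29->10.5, 29->10.5, 31->12, 32->13, 33->14, 36->15
Step 2: Rank sum for X: R1 = 1 + 2 + 3 + 4 + 5 + 7 + 8 + 10.5 = 40.5.
Step 3: U_X = R1 - n1(n1+1)/2 = 40.5 - 8*9/2 = 40.5 - 36 = 4.5.
       U_Y = n1*n2 - U_X = 56 - 4.5 = 51.5.
Step 4: Ties are present, so use the tie-corrected normal approximation (with continuity correction) for the p-value.
Step 5: p-value = 0.007719; compare to alpha = 0.1. reject H0.

U_X = 4.5, p = 0.007719, reject H0 at alpha = 0.1.


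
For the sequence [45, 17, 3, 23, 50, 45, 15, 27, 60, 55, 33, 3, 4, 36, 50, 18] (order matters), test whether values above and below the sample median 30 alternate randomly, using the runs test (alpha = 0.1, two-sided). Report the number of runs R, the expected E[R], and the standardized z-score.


Step 1: Compute median = 30; label A = above, B = below.
Labels in order: ABBBAABBAAABBAAB  (n_A = 8, n_B = 8)
Step 2: Count runs R = 8.
Step 3: Under H0 (random ordering), E[R] = 2*n_A*n_B/(n_A+n_B) + 1 = 2*8*8/16 + 1 = 9.0000.
        Var[R] = 2*n_A*n_B*(2*n_A*n_B - n_A - n_B) / ((n_A+n_B)^2 * (n_A+n_B-1)) = 14336/3840 = 3.7333.
        SD[R] = 1.9322.
Step 4: Continuity-corrected z = (R + 0.5 - E[R]) / SD[R] = (8 + 0.5 - 9.0000) / 1.9322 = -0.2588.
Step 5: Two-sided p-value via normal approximation = 2*(1 - Phi(|z|)) = 0.795809.
Step 6: alpha = 0.1. fail to reject H0.

R = 8, z = -0.2588, p = 0.795809, fail to reject H0.


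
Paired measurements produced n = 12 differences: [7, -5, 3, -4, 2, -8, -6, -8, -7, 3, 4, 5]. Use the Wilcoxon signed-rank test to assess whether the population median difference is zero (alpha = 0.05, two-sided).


Step 1: Drop any zero differences (none here) and take |d_i|.
|d| = [7, 5, 3, 4, 2, 8, 6, 8, 7, 3, 4, 5]
Step 2: Midrank |d_i| (ties get averaged ranks).
ranks: |7|->9.5, |5|->6.5, |3|->2.5, |4|->4.5, |2|->1, |8|->11.5, |6|->8, |8|->11.5, |7|->9.5, |3|->2.5, |4|->4.5, |5|->6.5
Step 3: Attach original signs; sum ranks with positive sign and with negative sign.
W+ = 9.5 + 2.5 + 1 + 2.5 + 4.5 + 6.5 = 26.5
W- = 6.5 + 4.5 + 11.5 + 8 + 11.5 + 9.5 = 51.5
(Check: W+ + W- = 78 should equal n(n+1)/2 = 78.)
Step 4: Test statistic W = min(W+, W-) = 26.5.
Step 5: Ties in |d|, so use the tie-corrected normal approximation.
        E[W] = n(n+1)/4 = 12*13/4 = 39.
        Tie groups: |d|=3 (t=2), |d|=4 (t=2), |d|=5 (t=2), |d|=7 (t=2), |d|=8 (t=2); sum(t^3 - t) = 30.
        Var[W] = n(n+1)(2n+1)/24 - sum(t^3-t)/48 = 3900/24 - 30/48 = 161.875.
        z = (W - E[W]) / sqrt(Var[W]) = (26.5 - 39) / 12.7230 = -0.9825.
        Two-sided p = 2*Phi(z) = 0.325867.
Step 6: alpha = 0.05. fail to reject H0.

W+ = 26.5, W- = 51.5, W = min = 26.5, p = 0.325867, fail to reject H0.


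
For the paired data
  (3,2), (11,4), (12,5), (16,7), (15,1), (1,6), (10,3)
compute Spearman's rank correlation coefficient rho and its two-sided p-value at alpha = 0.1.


Step 1: Rank x and y separately (midranks; no ties here).
rank(x): 3->2, 11->4, 12->5, 16->7, 15->6, 1->1, 10->3
rank(y): 2->2, 4->4, 5->5, 7->7, 1->1, 6->6, 3->3
Step 2: d_i = R_x(i) - R_y(i); compute d_i^2.
  (2-2)^2=0, (4-4)^2=0, (5-5)^2=0, (7-7)^2=0, (6-1)^2=25, (1-6)^2=25, (3-3)^2=0
sum(d^2) = 50.
Step 3: rho = 1 - 6*50 / (7*(7^2 - 1)) = 1 - 300/336 = 0.107143.
Step 4: Under H0, t = rho * sqrt((n-2)/(1-rho^2)) = 0.2410 ~ t(5).
Step 5: Two-sided p-value from the t-distribution with 5 df = 0.819151.
Step 6: alpha = 0.1. fail to reject H0.

rho = 0.1071, p = 0.819151, fail to reject H0 at alpha = 0.1.


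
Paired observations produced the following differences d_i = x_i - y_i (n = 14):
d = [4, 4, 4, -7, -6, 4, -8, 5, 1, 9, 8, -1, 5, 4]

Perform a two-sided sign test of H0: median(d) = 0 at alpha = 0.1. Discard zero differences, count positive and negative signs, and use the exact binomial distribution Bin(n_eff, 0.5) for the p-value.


Step 1: Discard zero differences. Original n = 14; n_eff = number of nonzero differences = 14.
Nonzero differences (with sign): +4, +4, +4, -7, -6, +4, -8, +5, +1, +9, +8, -1, +5, +4
Step 2: Count signs: positive = 10, negative = 4.
Step 3: Under H0: P(positive) = 0.5, so the number of positives S ~ Bin(14, 0.5).
Step 4: Two-sided exact p-value = sum of Bin(14,0.5) probabilities at or below the observed probability = 0.179565.
Step 5: alpha = 0.1. fail to reject H0.

n_eff = 14, pos = 10, neg = 4, p = 0.179565, fail to reject H0.


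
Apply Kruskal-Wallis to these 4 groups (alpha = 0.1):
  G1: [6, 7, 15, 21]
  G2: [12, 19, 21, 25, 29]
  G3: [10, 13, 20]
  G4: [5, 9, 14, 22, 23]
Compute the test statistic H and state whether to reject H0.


Step 1: Combine all N = 17 observations and assign midranks.
sorted (value, group, rank): (5,G4,1), (6,G1,2), (7,G1,3), (9,G4,4), (10,G3,5), (12,G2,6), (13,G3,7), (14,G4,8), (15,G1,9), (19,G2,10), (20,G3,11), (21,G1,12.5), (21,G2,12.5), (22,G4,14), (23,G4,15), (25,G2,16), (29,G2,17)
Step 2: Sum ranks within each group.
R_1 = 26.5 (n_1 = 4)
R_2 = 61.5 (n_2 = 5)
R_3 = 23 (n_3 = 3)
R_4 = 42 (n_4 = 5)
Step 3: H = 12/(N(N+1)) * sum(R_i^2/n_i) - 3(N+1)
     = 12/(17*18) * (26.5^2/4 + 61.5^2/5 + 23^2/3 + 42^2/5) - 3*18
     = 0.039216 * 1461.15 - 54
     = 3.299837.
Step 4: Ties present; correction factor C = 1 - 6/(17^3 - 17) = 0.998775. Corrected H = 3.299837 / 0.998775 = 3.303885.
Step 5: Under H0, H ~ chi^2(3); p-value = 0.347102.
Step 6: alpha = 0.1. fail to reject H0.

H = 3.3039, df = 3, p = 0.347102, fail to reject H0.


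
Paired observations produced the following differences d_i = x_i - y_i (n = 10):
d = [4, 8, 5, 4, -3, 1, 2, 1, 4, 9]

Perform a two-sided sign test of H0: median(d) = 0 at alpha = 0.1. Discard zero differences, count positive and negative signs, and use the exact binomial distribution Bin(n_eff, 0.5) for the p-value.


Step 1: Discard zero differences. Original n = 10; n_eff = number of nonzero differences = 10.
Nonzero differences (with sign): +4, +8, +5, +4, -3, +1, +2, +1, +4, +9
Step 2: Count signs: positive = 9, negative = 1.
Step 3: Under H0: P(positive) = 0.5, so the number of positives S ~ Bin(10, 0.5).
Step 4: Two-sided exact p-value = sum of Bin(10,0.5) probabilities at or below the observed probability = 0.021484.
Step 5: alpha = 0.1. reject H0.

n_eff = 10, pos = 9, neg = 1, p = 0.021484, reject H0.
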